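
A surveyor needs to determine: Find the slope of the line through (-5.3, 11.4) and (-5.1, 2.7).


slope = (y2-y1)/(x2-x1) = (2.7-11.4)/((-5.1)-(-5.3)) = (-8.7)/0.2 = -43.5

-43.5


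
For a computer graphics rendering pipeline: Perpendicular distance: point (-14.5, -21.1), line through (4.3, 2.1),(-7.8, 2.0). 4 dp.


|cross product| = 278.84
|line direction| = sqrt(146.42) = 12.1004
Distance = 278.84/sqrt(146.42) = 23.0438

23.0438


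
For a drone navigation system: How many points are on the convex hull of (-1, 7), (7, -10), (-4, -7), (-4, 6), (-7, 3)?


Convex hull vertices (CCW): (-7, 3), (-4, -7), (7, -10), (-1, 7), (-4, 6)
Count = 5

5


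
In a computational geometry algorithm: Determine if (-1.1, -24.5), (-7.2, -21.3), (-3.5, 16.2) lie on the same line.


Cross product: ((-7.2)-(-1.1))*(16.2-(-24.5)) - ((-21.3)-(-24.5))*((-3.5)-(-1.1))
= -240.59

No, not collinear


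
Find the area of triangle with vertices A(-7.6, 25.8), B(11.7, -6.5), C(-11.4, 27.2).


Area = |x_A(y_B-y_C) + x_B(y_C-y_A) + x_C(y_A-y_B)|/2
= |256.12 + 16.38 + (-368.22)|/2
= 95.72/2 = 47.86

47.86


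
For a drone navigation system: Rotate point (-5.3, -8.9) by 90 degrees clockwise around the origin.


90° CW: (x,y) -> (y, -x)
(-5.3,-8.9) -> (-8.9, 5.3)

(-8.9, 5.3)


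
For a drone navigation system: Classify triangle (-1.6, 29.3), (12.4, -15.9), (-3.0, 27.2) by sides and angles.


Side lengths squared: AB^2=2239.04, BC^2=2094.77, CA^2=6.37
Sorted: [6.37, 2094.77, 2239.04]
By sides: Scalene, By angles: Obtuse

Scalene, Obtuse


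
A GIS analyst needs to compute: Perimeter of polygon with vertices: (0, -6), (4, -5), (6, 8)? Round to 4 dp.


Sides: (0, -6)->(4, -5): sqrt(17) = 4.123106, (4, -5)->(6, 8): sqrt(173) = 13.152946, (6, 8)->(0, -6): sqrt(232) = 15.231546
Sum = 32.507598
Perimeter = 32.5076

32.5076


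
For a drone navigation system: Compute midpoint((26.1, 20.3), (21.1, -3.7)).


M = ((26.1+21.1)/2, (20.3+(-3.7))/2)
= (23.6, 8.3)

(23.6, 8.3)


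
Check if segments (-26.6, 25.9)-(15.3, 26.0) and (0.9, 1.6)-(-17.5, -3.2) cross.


Cross products: d1=-579.12, d2=-379.84, d3=-1020.92, d4=-1220.2
d1*d2 < 0 and d3*d4 < 0? no

No, they don't intersect


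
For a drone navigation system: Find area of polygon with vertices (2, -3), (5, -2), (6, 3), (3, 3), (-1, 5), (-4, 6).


Shoelace sum: (2*(-2) - 5*(-3)) + (5*3 - 6*(-2)) + (6*3 - 3*3) + (3*5 - (-1)*3) + ((-1)*6 - (-4)*5) + ((-4)*(-3) - 2*6)
= 79
Area = |79|/2 = 39.5

39.5


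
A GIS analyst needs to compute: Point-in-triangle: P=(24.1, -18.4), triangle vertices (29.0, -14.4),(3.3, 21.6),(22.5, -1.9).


Cross products: AB x AP = 279.2, BC x BP = -279.2, CA x CP = -87.25
All same sign? no

No, outside


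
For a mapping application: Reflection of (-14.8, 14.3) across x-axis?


Reflection over x-axis: (x,y) -> (x,-y)
(-14.8, 14.3) -> (-14.8, -14.3)

(-14.8, -14.3)


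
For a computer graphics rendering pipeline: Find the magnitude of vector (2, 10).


|u| = sqrt(2^2 + 10^2) = sqrt(104) = 10.198

10.198


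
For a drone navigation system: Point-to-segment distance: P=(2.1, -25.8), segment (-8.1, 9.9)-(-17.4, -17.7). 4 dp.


Project P onto AB: t = 1 (clamped to [0,1])
Closest point on segment: (-17.4, -17.7)
Distance: 21.1154

21.1154


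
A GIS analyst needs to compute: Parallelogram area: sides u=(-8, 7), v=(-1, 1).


|u x v| = |(-8)*1 - 7*(-1)|
= |(-8) - (-7)| = 1

1


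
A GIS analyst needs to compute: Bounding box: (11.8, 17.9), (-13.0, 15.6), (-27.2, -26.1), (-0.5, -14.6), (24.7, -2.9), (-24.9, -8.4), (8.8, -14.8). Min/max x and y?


x range: [-27.2, 24.7]
y range: [-26.1, 17.9]
Bounding box: (-27.2,-26.1) to (24.7,17.9)

(-27.2,-26.1) to (24.7,17.9)


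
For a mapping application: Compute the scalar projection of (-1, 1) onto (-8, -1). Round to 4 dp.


u.v = 7, |v| = sqrt(65) = 8.0623
Scalar projection = u.v / |v| = 7 / sqrt(65) = 0.8682

0.8682


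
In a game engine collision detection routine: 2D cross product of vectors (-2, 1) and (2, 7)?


u x v = u_x*v_y - u_y*v_x = (-2)*7 - 1*2
= (-14) - 2 = -16

-16


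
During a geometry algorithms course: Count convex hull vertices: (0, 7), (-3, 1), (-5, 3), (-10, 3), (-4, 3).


Convex hull vertices (CCW): (-10, 3), (-3, 1), (0, 7)
Count = 3

3


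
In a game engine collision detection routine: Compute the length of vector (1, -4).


|u| = sqrt(1^2 + (-4)^2) = sqrt(17) = 4.1231

4.1231


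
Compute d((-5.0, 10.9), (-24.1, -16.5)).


dx=-19.1, dy=-27.4
d^2 = (-19.1)^2 + (-27.4)^2 = 1115.57
d = sqrt(1115.57) = 33.4001

33.4001


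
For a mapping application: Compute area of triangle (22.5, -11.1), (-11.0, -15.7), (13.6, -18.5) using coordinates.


Area = |x_A(y_B-y_C) + x_B(y_C-y_A) + x_C(y_A-y_B)|/2
= |63 + 81.4 + 62.56|/2
= 206.96/2 = 103.48

103.48


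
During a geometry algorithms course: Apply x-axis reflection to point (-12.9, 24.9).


Reflection over x-axis: (x,y) -> (x,-y)
(-12.9, 24.9) -> (-12.9, -24.9)

(-12.9, -24.9)


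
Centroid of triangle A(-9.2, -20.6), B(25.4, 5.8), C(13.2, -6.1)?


Centroid = ((x_A+x_B+x_C)/3, (y_A+y_B+y_C)/3)
= (((-9.2)+25.4+13.2)/3, ((-20.6)+5.8+(-6.1))/3)
= (9.8, -6.9667)

(9.8, -6.9667)


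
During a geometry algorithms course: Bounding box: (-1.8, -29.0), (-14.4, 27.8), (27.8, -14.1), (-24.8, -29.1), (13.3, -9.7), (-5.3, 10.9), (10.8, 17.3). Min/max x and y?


x range: [-24.8, 27.8]
y range: [-29.1, 27.8]
Bounding box: (-24.8,-29.1) to (27.8,27.8)

(-24.8,-29.1) to (27.8,27.8)


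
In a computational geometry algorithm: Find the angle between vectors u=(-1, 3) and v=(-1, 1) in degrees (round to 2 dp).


u.v = 4, |u| = sqrt(10) = 3.1623, |v| = sqrt(2) = 1.4142
cos(theta) = u.v/(|u||v|) = 4/sqrt(20) = 0.894427
theta = acos(0.894427) = 26.57 degrees

26.57 degrees


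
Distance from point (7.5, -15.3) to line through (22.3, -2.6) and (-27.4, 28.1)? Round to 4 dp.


|cross product| = 1085.55
|line direction| = sqrt(3412.58) = 58.4173
Distance = 1085.55/sqrt(3412.58) = 18.5827

18.5827


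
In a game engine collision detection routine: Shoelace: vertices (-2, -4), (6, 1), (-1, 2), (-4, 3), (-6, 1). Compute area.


Shoelace sum: ((-2)*1 - 6*(-4)) + (6*2 - (-1)*1) + ((-1)*3 - (-4)*2) + ((-4)*1 - (-6)*3) + ((-6)*(-4) - (-2)*1)
= 80
Area = |80|/2 = 40

40


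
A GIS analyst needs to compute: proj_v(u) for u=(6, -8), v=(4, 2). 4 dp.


u.v = 8, |v| = sqrt(20) = 4.4721
Scalar projection = u.v / |v| = 8 / sqrt(20) = 1.7889

1.7889


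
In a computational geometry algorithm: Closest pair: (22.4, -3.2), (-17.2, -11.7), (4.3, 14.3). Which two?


d(P0,P1) = 40.502, d(P0,P2) = 25.1766, d(P1,P2) = 33.738
Closest: P0 and P2

Closest pair: (22.4, -3.2) and (4.3, 14.3), distance = 25.1766


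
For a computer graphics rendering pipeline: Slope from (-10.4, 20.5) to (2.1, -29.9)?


slope = (y2-y1)/(x2-x1) = ((-29.9)-20.5)/(2.1-(-10.4)) = (-50.4)/12.5 = -4.032

-4.032


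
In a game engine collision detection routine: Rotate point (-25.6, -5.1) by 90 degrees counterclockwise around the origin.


90° CCW: (x,y) -> (-y, x)
(-25.6,-5.1) -> (5.1, -25.6)

(5.1, -25.6)


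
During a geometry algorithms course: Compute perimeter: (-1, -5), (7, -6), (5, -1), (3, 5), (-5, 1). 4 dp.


Sides: (-1, -5)->(7, -6): sqrt(65) = 8.062258, (7, -6)->(5, -1): sqrt(29) = 5.385165, (5, -1)->(3, 5): sqrt(40) = 6.324555, (3, 5)->(-5, 1): sqrt(80) = 8.944272, (-5, 1)->(-1, -5): sqrt(52) = 7.211103
Sum = 35.927353
Perimeter = 35.9274

35.9274


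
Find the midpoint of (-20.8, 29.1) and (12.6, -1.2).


M = (((-20.8)+12.6)/2, (29.1+(-1.2))/2)
= (-4.1, 13.95)

(-4.1, 13.95)


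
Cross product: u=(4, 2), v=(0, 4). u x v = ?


u x v = u_x*v_y - u_y*v_x = 4*4 - 2*0
= 16 - 0 = 16

16


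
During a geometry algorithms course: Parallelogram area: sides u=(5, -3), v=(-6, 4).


|u x v| = |5*4 - (-3)*(-6)|
= |20 - 18| = 2

2


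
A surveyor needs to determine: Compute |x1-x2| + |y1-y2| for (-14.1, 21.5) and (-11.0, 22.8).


|(-14.1)-(-11)| + |21.5-22.8| = 3.1 + 1.3 = 4.4

4.4


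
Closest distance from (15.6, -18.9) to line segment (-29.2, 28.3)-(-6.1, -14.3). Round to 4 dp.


Project P onto AB: t = 1 (clamped to [0,1])
Closest point on segment: (-6.1, -14.3)
Distance: 22.1822

22.1822


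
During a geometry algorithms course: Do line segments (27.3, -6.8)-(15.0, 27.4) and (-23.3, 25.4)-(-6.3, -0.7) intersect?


Cross products: d1=773.26, d2=1033.63, d3=1334.46, d4=1074.09
d1*d2 < 0 and d3*d4 < 0? no

No, they don't intersect


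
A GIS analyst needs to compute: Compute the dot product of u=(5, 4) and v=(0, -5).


u . v = u_x*v_x + u_y*v_y = 5*0 + 4*(-5)
= 0 + (-20) = -20

-20


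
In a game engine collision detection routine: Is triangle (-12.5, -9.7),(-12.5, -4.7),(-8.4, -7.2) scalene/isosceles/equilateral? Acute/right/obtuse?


Side lengths squared: AB^2=25, BC^2=23.06, CA^2=23.06
Sorted: [23.06, 23.06, 25]
By sides: Isosceles, By angles: Acute

Isosceles, Acute


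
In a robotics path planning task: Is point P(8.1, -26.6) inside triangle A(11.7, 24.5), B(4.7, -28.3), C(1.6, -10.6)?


Cross products: AB x AP = 167.62, BC x BP = -65.45, CA x CP = -389.75
All same sign? no

No, outside


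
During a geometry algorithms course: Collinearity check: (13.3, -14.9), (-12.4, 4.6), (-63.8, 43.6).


Cross product: ((-12.4)-13.3)*(43.6-(-14.9)) - (4.6-(-14.9))*((-63.8)-13.3)
= 0

Yes, collinear


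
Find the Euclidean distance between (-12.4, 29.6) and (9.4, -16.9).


dx=21.8, dy=-46.5
d^2 = 21.8^2 + (-46.5)^2 = 2637.49
d = sqrt(2637.49) = 51.3565

51.3565


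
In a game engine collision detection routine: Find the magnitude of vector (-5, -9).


|u| = sqrt((-5)^2 + (-9)^2) = sqrt(106) = 10.2956

10.2956


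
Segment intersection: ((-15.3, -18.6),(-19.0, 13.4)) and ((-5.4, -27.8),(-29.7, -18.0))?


Cross products: d1=-126.54, d2=-867.88, d3=-282.76, d4=458.58
d1*d2 < 0 and d3*d4 < 0? no

No, they don't intersect


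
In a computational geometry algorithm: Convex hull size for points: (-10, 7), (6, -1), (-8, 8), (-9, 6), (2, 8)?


Convex hull vertices (CCW): (-10, 7), (-9, 6), (6, -1), (2, 8), (-8, 8)
Count = 5

5


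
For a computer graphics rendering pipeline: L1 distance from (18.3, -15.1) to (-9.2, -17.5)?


|18.3-(-9.2)| + |(-15.1)-(-17.5)| = 27.5 + 2.4 = 29.9

29.9


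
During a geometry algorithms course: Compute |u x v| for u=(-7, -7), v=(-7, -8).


|u x v| = |(-7)*(-8) - (-7)*(-7)|
= |56 - 49| = 7

7


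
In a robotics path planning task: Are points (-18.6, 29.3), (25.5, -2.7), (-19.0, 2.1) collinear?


Cross product: (25.5-(-18.6))*(2.1-29.3) - ((-2.7)-29.3)*((-19)-(-18.6))
= -1212.32

No, not collinear


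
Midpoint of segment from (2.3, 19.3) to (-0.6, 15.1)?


M = ((2.3+(-0.6))/2, (19.3+15.1)/2)
= (0.85, 17.2)

(0.85, 17.2)


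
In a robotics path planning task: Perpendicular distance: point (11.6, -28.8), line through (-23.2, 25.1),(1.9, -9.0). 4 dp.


|cross product| = 166.21
|line direction| = sqrt(1792.82) = 42.3417
Distance = 166.21/sqrt(1792.82) = 3.9254

3.9254


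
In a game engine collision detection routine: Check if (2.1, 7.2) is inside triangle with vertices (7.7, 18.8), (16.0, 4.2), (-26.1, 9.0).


Cross products: AB x AP = -178.04, BC x BP = -59.58, CA x CP = -337.2
All same sign? yes

Yes, inside


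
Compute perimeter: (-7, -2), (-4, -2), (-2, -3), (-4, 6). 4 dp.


Sides: (-7, -2)->(-4, -2): sqrt(9) = 3, (-4, -2)->(-2, -3): sqrt(5) = 2.236068, (-2, -3)->(-4, 6): sqrt(85) = 9.219544, (-4, 6)->(-7, -2): sqrt(73) = 8.544004
Sum = 22.999616
Perimeter = 22.9996

22.9996


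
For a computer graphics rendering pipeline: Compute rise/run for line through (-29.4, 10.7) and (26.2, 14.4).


slope = (y2-y1)/(x2-x1) = (14.4-10.7)/(26.2-(-29.4)) = 3.7/55.6 = 0.0665

0.0665


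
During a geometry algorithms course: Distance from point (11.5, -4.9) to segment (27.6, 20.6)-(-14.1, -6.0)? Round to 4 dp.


Project P onto AB: t = 0.5517 (clamped to [0,1])
Closest point on segment: (4.5947, 5.9252)
Distance: 12.8401

12.8401


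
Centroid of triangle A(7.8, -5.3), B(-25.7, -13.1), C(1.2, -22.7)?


Centroid = ((x_A+x_B+x_C)/3, (y_A+y_B+y_C)/3)
= ((7.8+(-25.7)+1.2)/3, ((-5.3)+(-13.1)+(-22.7))/3)
= (-5.5667, -13.7)

(-5.5667, -13.7)


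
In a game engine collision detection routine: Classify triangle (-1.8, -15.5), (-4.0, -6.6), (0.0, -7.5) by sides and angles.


Side lengths squared: AB^2=84.05, BC^2=16.81, CA^2=67.24
Sorted: [16.81, 67.24, 84.05]
By sides: Scalene, By angles: Right

Scalene, Right


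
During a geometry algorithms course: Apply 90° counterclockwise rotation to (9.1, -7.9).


90° CCW: (x,y) -> (-y, x)
(9.1,-7.9) -> (7.9, 9.1)

(7.9, 9.1)


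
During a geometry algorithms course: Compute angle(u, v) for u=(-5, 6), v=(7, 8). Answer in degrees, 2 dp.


u.v = 13, |u| = sqrt(61) = 7.8102, |v| = sqrt(113) = 10.6301
cos(theta) = u.v/(|u||v|) = 13/sqrt(6893) = 0.156581
theta = acos(0.156581) = 80.99 degrees

80.99 degrees


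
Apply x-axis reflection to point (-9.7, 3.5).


Reflection over x-axis: (x,y) -> (x,-y)
(-9.7, 3.5) -> (-9.7, -3.5)

(-9.7, -3.5)


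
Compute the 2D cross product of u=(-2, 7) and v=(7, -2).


u x v = u_x*v_y - u_y*v_x = (-2)*(-2) - 7*7
= 4 - 49 = -45

-45


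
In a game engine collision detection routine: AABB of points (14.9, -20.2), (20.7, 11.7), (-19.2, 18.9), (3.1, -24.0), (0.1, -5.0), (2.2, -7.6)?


x range: [-19.2, 20.7]
y range: [-24, 18.9]
Bounding box: (-19.2,-24) to (20.7,18.9)

(-19.2,-24) to (20.7,18.9)


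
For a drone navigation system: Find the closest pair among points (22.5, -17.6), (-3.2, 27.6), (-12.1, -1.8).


d(P0,P1) = 51.9955, d(P0,P2) = 38.0368, d(P1,P2) = 30.7176
Closest: P1 and P2

Closest pair: (-3.2, 27.6) and (-12.1, -1.8), distance = 30.7176


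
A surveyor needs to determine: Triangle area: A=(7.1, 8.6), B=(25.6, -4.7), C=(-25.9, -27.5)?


Area = |x_A(y_B-y_C) + x_B(y_C-y_A) + x_C(y_A-y_B)|/2
= |161.88 + (-924.16) + (-344.47)|/2
= 1106.75/2 = 553.375

553.375


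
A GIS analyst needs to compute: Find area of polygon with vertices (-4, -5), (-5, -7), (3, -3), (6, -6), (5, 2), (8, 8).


Shoelace sum: ((-4)*(-7) - (-5)*(-5)) + ((-5)*(-3) - 3*(-7)) + (3*(-6) - 6*(-3)) + (6*2 - 5*(-6)) + (5*8 - 8*2) + (8*(-5) - (-4)*8)
= 97
Area = |97|/2 = 48.5

48.5


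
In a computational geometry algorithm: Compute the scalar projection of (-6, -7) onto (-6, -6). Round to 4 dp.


u.v = 78, |v| = sqrt(72) = 8.4853
Scalar projection = u.v / |v| = 78 / sqrt(72) = 9.1924

9.1924


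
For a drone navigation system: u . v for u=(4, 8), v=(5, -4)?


u . v = u_x*v_x + u_y*v_y = 4*5 + 8*(-4)
= 20 + (-32) = -12

-12


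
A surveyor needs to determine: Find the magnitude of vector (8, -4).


|u| = sqrt(8^2 + (-4)^2) = sqrt(80) = 8.9443

8.9443


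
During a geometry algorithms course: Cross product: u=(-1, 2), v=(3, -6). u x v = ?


u x v = u_x*v_y - u_y*v_x = (-1)*(-6) - 2*3
= 6 - 6 = 0

0


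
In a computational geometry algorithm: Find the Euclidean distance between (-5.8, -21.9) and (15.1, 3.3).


dx=20.9, dy=25.2
d^2 = 20.9^2 + 25.2^2 = 1071.85
d = sqrt(1071.85) = 32.7391

32.7391


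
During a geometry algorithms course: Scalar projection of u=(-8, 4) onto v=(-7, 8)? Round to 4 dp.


u.v = 88, |v| = sqrt(113) = 10.6301
Scalar projection = u.v / |v| = 88 / sqrt(113) = 8.2783

8.2783


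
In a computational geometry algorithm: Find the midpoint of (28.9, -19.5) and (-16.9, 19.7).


M = ((28.9+(-16.9))/2, ((-19.5)+19.7)/2)
= (6, 0.1)

(6, 0.1)


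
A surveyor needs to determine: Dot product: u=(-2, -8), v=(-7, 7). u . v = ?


u . v = u_x*v_x + u_y*v_y = (-2)*(-7) + (-8)*7
= 14 + (-56) = -42

-42


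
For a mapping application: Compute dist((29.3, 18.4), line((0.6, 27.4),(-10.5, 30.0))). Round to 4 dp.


|cross product| = 25.28
|line direction| = sqrt(129.97) = 11.4004
Distance = 25.28/sqrt(129.97) = 2.2175

2.2175


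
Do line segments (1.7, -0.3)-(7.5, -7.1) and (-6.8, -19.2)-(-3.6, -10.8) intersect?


Cross products: d1=-10.92, d2=-81.4, d3=-167.42, d4=-96.94
d1*d2 < 0 and d3*d4 < 0? no

No, they don't intersect


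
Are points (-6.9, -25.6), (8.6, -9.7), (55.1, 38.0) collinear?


Cross product: (8.6-(-6.9))*(38-(-25.6)) - ((-9.7)-(-25.6))*(55.1-(-6.9))
= 0

Yes, collinear


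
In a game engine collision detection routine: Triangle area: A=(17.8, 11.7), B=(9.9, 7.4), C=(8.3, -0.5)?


Area = |x_A(y_B-y_C) + x_B(y_C-y_A) + x_C(y_A-y_B)|/2
= |140.62 + (-120.78) + 35.69|/2
= 55.53/2 = 27.765

27.765


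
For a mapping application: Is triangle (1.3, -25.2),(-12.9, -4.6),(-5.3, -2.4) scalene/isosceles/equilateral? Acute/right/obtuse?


Side lengths squared: AB^2=626, BC^2=62.6, CA^2=563.4
Sorted: [62.6, 563.4, 626]
By sides: Scalene, By angles: Right

Scalene, Right


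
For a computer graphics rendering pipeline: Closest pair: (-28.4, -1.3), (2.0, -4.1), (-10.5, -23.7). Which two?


d(P0,P1) = 30.5287, d(P0,P2) = 28.6735, d(P1,P2) = 23.2467
Closest: P1 and P2

Closest pair: (2.0, -4.1) and (-10.5, -23.7), distance = 23.2467


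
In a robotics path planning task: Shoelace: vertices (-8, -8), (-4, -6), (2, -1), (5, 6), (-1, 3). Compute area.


Shoelace sum: ((-8)*(-6) - (-4)*(-8)) + ((-4)*(-1) - 2*(-6)) + (2*6 - 5*(-1)) + (5*3 - (-1)*6) + ((-1)*(-8) - (-8)*3)
= 102
Area = |102|/2 = 51

51


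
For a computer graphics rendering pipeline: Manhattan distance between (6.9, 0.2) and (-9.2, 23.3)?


|6.9-(-9.2)| + |0.2-23.3| = 16.1 + 23.1 = 39.2

39.2


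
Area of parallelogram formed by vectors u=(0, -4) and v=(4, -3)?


|u x v| = |0*(-3) - (-4)*4|
= |0 - (-16)| = 16

16


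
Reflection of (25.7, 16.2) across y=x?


Reflection over y=x: (x,y) -> (y,x)
(25.7, 16.2) -> (16.2, 25.7)

(16.2, 25.7)


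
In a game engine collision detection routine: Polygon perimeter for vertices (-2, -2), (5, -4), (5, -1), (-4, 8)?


Sides: (-2, -2)->(5, -4): sqrt(53) = 7.28011, (5, -4)->(5, -1): sqrt(9) = 3, (5, -1)->(-4, 8): sqrt(162) = 12.727922, (-4, 8)->(-2, -2): sqrt(104) = 10.198039
Sum = 33.206071
Perimeter = 33.2061

33.2061


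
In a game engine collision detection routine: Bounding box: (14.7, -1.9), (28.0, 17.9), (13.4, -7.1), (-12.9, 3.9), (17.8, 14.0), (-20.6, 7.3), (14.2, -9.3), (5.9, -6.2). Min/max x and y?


x range: [-20.6, 28]
y range: [-9.3, 17.9]
Bounding box: (-20.6,-9.3) to (28,17.9)

(-20.6,-9.3) to (28,17.9)


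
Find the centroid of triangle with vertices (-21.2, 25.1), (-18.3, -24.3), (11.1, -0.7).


Centroid = ((x_A+x_B+x_C)/3, (y_A+y_B+y_C)/3)
= (((-21.2)+(-18.3)+11.1)/3, (25.1+(-24.3)+(-0.7))/3)
= (-9.4667, 0.0333)

(-9.4667, 0.0333)


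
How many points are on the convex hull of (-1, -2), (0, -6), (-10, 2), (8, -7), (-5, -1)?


Convex hull vertices (CCW): (-10, 2), (0, -6), (8, -7), (-1, -2)
Count = 4

4


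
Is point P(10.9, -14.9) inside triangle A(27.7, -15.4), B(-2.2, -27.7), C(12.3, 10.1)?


Cross products: AB x AP = -221.59, BC x BP = -309.58, CA x CP = -420.7
All same sign? yes

Yes, inside


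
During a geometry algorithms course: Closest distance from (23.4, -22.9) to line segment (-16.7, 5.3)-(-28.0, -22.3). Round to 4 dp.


Project P onto AB: t = 0.3656 (clamped to [0,1])
Closest point on segment: (-20.8314, -4.7908)
Distance: 47.795

47.795


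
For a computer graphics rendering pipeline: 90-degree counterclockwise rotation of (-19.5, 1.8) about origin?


90° CCW: (x,y) -> (-y, x)
(-19.5,1.8) -> (-1.8, -19.5)

(-1.8, -19.5)


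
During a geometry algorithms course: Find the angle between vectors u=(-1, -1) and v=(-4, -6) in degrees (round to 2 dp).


u.v = 10, |u| = sqrt(2) = 1.4142, |v| = sqrt(52) = 7.2111
cos(theta) = u.v/(|u||v|) = 10/sqrt(104) = 0.980581
theta = acos(0.980581) = 11.31 degrees

11.31 degrees


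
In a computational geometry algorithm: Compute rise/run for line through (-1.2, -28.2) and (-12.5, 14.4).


slope = (y2-y1)/(x2-x1) = (14.4-(-28.2))/((-12.5)-(-1.2)) = 42.6/(-11.3) = -3.7699

-3.7699


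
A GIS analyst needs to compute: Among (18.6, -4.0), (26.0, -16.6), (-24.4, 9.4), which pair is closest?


d(P0,P1) = 14.6123, d(P0,P2) = 45.0395, d(P1,P2) = 56.7112
Closest: P0 and P1

Closest pair: (18.6, -4.0) and (26.0, -16.6), distance = 14.6123


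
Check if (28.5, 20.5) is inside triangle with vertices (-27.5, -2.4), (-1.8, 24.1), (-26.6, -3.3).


Cross products: AB x AP = -895.47, BC x BP = 919.5, CA x CP = -71.01
All same sign? no

No, outside


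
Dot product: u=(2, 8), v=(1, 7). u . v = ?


u . v = u_x*v_x + u_y*v_y = 2*1 + 8*7
= 2 + 56 = 58

58


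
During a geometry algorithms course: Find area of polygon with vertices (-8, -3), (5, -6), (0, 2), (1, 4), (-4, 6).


Shoelace sum: ((-8)*(-6) - 5*(-3)) + (5*2 - 0*(-6)) + (0*4 - 1*2) + (1*6 - (-4)*4) + ((-4)*(-3) - (-8)*6)
= 153
Area = |153|/2 = 76.5

76.5


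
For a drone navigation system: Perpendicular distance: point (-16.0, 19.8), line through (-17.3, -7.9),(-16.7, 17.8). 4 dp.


|cross product| = 16.79
|line direction| = sqrt(660.85) = 25.707
Distance = 16.79/sqrt(660.85) = 0.6531

0.6531


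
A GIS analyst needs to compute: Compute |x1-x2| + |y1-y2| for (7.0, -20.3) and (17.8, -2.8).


|7-17.8| + |(-20.3)-(-2.8)| = 10.8 + 17.5 = 28.3

28.3


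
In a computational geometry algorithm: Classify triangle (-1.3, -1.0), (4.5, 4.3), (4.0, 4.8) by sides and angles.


Side lengths squared: AB^2=61.73, BC^2=0.5, CA^2=61.73
Sorted: [0.5, 61.73, 61.73]
By sides: Isosceles, By angles: Acute

Isosceles, Acute


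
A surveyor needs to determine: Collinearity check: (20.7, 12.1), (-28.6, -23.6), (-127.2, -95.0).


Cross product: ((-28.6)-20.7)*((-95)-12.1) - ((-23.6)-12.1)*((-127.2)-20.7)
= 0

Yes, collinear


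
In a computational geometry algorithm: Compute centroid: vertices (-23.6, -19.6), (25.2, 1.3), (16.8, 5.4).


Centroid = ((x_A+x_B+x_C)/3, (y_A+y_B+y_C)/3)
= (((-23.6)+25.2+16.8)/3, ((-19.6)+1.3+5.4)/3)
= (6.1333, -4.3)

(6.1333, -4.3)


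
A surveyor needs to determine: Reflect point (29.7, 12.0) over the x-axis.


Reflection over x-axis: (x,y) -> (x,-y)
(29.7, 12) -> (29.7, -12)

(29.7, -12)


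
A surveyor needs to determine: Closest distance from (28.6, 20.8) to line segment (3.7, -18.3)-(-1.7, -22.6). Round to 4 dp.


Project P onto AB: t = 0 (clamped to [0,1])
Closest point on segment: (3.7, -18.3)
Distance: 46.3554

46.3554


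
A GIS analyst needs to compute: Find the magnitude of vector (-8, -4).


|u| = sqrt((-8)^2 + (-4)^2) = sqrt(80) = 8.9443

8.9443


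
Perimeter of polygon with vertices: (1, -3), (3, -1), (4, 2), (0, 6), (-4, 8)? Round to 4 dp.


Sides: (1, -3)->(3, -1): sqrt(8) = 2.828427, (3, -1)->(4, 2): sqrt(10) = 3.162278, (4, 2)->(0, 6): sqrt(32) = 5.656854, (0, 6)->(-4, 8): sqrt(20) = 4.472136, (-4, 8)->(1, -3): sqrt(146) = 12.083046
Sum = 28.202741
Perimeter = 28.2027

28.2027


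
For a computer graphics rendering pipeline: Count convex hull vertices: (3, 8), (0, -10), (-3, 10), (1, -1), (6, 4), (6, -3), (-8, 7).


Convex hull vertices (CCW): (-8, 7), (0, -10), (6, -3), (6, 4), (3, 8), (-3, 10)
Count = 6

6


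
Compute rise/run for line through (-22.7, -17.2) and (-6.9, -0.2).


slope = (y2-y1)/(x2-x1) = ((-0.2)-(-17.2))/((-6.9)-(-22.7)) = 17/15.8 = 1.0759

1.0759


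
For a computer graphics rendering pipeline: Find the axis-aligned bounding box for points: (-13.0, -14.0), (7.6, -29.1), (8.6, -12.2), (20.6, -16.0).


x range: [-13, 20.6]
y range: [-29.1, -12.2]
Bounding box: (-13,-29.1) to (20.6,-12.2)

(-13,-29.1) to (20.6,-12.2)


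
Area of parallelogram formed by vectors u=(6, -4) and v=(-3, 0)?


|u x v| = |6*0 - (-4)*(-3)|
= |0 - 12| = 12

12


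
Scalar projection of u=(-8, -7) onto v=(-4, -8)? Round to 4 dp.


u.v = 88, |v| = sqrt(80) = 8.9443
Scalar projection = u.v / |v| = 88 / sqrt(80) = 9.8387

9.8387


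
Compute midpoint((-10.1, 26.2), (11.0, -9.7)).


M = (((-10.1)+11)/2, (26.2+(-9.7))/2)
= (0.45, 8.25)

(0.45, 8.25)


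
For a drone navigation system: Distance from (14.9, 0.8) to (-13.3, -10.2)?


dx=-28.2, dy=-11
d^2 = (-28.2)^2 + (-11)^2 = 916.24
d = sqrt(916.24) = 30.2695

30.2695


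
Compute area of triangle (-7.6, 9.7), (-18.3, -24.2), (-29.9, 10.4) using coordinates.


Area = |x_A(y_B-y_C) + x_B(y_C-y_A) + x_C(y_A-y_B)|/2
= |262.96 + (-12.81) + (-1013.61)|/2
= 763.46/2 = 381.73

381.73


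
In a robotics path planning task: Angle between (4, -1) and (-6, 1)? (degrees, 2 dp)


u.v = -25, |u| = sqrt(17) = 4.1231, |v| = sqrt(37) = 6.0828
cos(theta) = u.v/(|u||v|) = -25/sqrt(629) = -0.996815
theta = acos(-0.996815) = 175.43 degrees

175.43 degrees


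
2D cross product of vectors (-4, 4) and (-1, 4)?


u x v = u_x*v_y - u_y*v_x = (-4)*4 - 4*(-1)
= (-16) - (-4) = -12

-12


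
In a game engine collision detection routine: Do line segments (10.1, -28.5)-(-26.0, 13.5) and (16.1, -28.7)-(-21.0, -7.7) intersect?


Cross products: d1=118.58, d2=-681.52, d3=-244.78, d4=555.32
d1*d2 < 0 and d3*d4 < 0? yes

Yes, they intersect


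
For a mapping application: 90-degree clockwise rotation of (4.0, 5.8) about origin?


90° CW: (x,y) -> (y, -x)
(4,5.8) -> (5.8, -4)

(5.8, -4)


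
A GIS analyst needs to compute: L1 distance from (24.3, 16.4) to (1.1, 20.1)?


|24.3-1.1| + |16.4-20.1| = 23.2 + 3.7 = 26.9

26.9


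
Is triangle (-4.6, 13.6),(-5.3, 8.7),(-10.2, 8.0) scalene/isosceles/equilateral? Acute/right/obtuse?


Side lengths squared: AB^2=24.5, BC^2=24.5, CA^2=62.72
Sorted: [24.5, 24.5, 62.72]
By sides: Isosceles, By angles: Obtuse

Isosceles, Obtuse


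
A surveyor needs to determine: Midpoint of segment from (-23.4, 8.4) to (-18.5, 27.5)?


M = (((-23.4)+(-18.5))/2, (8.4+27.5)/2)
= (-20.95, 17.95)

(-20.95, 17.95)


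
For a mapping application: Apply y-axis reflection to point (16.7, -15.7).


Reflection over y-axis: (x,y) -> (-x,y)
(16.7, -15.7) -> (-16.7, -15.7)

(-16.7, -15.7)


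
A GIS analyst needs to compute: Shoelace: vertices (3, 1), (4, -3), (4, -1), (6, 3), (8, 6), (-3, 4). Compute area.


Shoelace sum: (3*(-3) - 4*1) + (4*(-1) - 4*(-3)) + (4*3 - 6*(-1)) + (6*6 - 8*3) + (8*4 - (-3)*6) + ((-3)*1 - 3*4)
= 60
Area = |60|/2 = 30

30


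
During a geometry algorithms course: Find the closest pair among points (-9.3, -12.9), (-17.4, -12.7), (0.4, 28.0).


d(P0,P1) = 8.1025, d(P0,P2) = 42.0345, d(P1,P2) = 44.4222
Closest: P0 and P1

Closest pair: (-9.3, -12.9) and (-17.4, -12.7), distance = 8.1025


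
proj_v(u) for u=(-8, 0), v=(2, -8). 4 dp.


u.v = -16, |v| = sqrt(68) = 8.2462
Scalar projection = u.v / |v| = -16 / sqrt(68) = -1.9403

-1.9403


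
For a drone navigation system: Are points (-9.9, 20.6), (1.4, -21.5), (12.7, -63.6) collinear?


Cross product: (1.4-(-9.9))*((-63.6)-20.6) - ((-21.5)-20.6)*(12.7-(-9.9))
= 0

Yes, collinear


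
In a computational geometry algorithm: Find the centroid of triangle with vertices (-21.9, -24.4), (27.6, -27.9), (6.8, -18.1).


Centroid = ((x_A+x_B+x_C)/3, (y_A+y_B+y_C)/3)
= (((-21.9)+27.6+6.8)/3, ((-24.4)+(-27.9)+(-18.1))/3)
= (4.1667, -23.4667)

(4.1667, -23.4667)


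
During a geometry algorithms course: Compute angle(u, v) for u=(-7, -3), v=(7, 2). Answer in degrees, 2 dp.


u.v = -55, |u| = sqrt(58) = 7.6158, |v| = sqrt(53) = 7.2801
cos(theta) = u.v/(|u||v|) = -55/sqrt(3074) = -0.991998
theta = acos(-0.991998) = 172.75 degrees

172.75 degrees


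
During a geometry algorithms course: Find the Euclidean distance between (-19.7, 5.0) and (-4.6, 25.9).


dx=15.1, dy=20.9
d^2 = 15.1^2 + 20.9^2 = 664.82
d = sqrt(664.82) = 25.7841

25.7841


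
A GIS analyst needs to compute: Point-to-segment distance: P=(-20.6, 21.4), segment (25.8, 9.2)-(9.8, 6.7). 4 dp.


Project P onto AB: t = 1 (clamped to [0,1])
Closest point on segment: (9.8, 6.7)
Distance: 33.7676

33.7676


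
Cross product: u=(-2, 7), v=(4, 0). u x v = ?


u x v = u_x*v_y - u_y*v_x = (-2)*0 - 7*4
= 0 - 28 = -28

-28


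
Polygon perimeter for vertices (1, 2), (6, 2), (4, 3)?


Sides: (1, 2)->(6, 2): sqrt(25) = 5, (6, 2)->(4, 3): sqrt(5) = 2.236068, (4, 3)->(1, 2): sqrt(10) = 3.162278
Sum = 10.398346
Perimeter = 10.3983

10.3983


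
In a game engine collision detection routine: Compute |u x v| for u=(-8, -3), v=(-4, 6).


|u x v| = |(-8)*6 - (-3)*(-4)|
= |(-48) - 12| = 60

60


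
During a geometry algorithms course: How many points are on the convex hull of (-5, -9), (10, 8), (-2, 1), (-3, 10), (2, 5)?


Convex hull vertices (CCW): (-5, -9), (10, 8), (-3, 10)
Count = 3

3


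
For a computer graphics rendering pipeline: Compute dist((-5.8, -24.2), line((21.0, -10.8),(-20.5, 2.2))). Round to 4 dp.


|cross product| = 904.5
|line direction| = sqrt(1891.25) = 43.4885
Distance = 904.5/sqrt(1891.25) = 20.7986

20.7986


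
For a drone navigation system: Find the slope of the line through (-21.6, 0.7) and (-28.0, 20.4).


slope = (y2-y1)/(x2-x1) = (20.4-0.7)/((-28)-(-21.6)) = 19.7/(-6.4) = -3.0781

-3.0781


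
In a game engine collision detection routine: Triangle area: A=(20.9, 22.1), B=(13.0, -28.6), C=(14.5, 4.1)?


Area = |x_A(y_B-y_C) + x_B(y_C-y_A) + x_C(y_A-y_B)|/2
= |(-683.43) + (-234) + 735.15|/2
= 182.28/2 = 91.14

91.14


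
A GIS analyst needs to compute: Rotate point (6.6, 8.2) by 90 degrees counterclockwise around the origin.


90° CCW: (x,y) -> (-y, x)
(6.6,8.2) -> (-8.2, 6.6)

(-8.2, 6.6)


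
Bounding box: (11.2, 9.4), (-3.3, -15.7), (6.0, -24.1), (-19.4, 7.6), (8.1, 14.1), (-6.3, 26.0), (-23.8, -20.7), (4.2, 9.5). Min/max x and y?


x range: [-23.8, 11.2]
y range: [-24.1, 26]
Bounding box: (-23.8,-24.1) to (11.2,26)

(-23.8,-24.1) to (11.2,26)


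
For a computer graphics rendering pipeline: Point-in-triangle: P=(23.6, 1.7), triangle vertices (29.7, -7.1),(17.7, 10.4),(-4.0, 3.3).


Cross products: AB x AP = 1.15, BC x BP = 230.68, CA x CP = 233.12
All same sign? yes

Yes, inside


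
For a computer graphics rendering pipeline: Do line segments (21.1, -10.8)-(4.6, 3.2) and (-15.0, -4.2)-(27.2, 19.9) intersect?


Cross products: d1=-1148.53, d2=-160.08, d3=396.5, d4=-591.95
d1*d2 < 0 and d3*d4 < 0? no

No, they don't intersect


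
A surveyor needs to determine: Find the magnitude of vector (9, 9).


|u| = sqrt(9^2 + 9^2) = sqrt(162) = 12.7279

12.7279


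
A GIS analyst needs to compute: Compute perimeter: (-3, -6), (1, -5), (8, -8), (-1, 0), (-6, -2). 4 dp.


Sides: (-3, -6)->(1, -5): sqrt(17) = 4.123106, (1, -5)->(8, -8): sqrt(58) = 7.615773, (8, -8)->(-1, 0): sqrt(145) = 12.041595, (-1, 0)->(-6, -2): sqrt(29) = 5.385165, (-6, -2)->(-3, -6): sqrt(25) = 5
Sum = 34.165639
Perimeter = 34.1656

34.1656


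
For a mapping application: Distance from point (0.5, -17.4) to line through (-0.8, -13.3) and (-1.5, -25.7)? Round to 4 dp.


|cross product| = 18.99
|line direction| = sqrt(154.25) = 12.4197
Distance = 18.99/sqrt(154.25) = 1.529

1.529


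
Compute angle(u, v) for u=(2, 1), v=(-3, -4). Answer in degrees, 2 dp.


u.v = -10, |u| = sqrt(5) = 2.2361, |v| = sqrt(25) = 5
cos(theta) = u.v/(|u||v|) = -10/sqrt(125) = -0.894427
theta = acos(-0.894427) = 153.43 degrees

153.43 degrees


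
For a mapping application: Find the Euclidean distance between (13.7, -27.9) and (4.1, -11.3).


dx=-9.6, dy=16.6
d^2 = (-9.6)^2 + 16.6^2 = 367.72
d = sqrt(367.72) = 19.176

19.176


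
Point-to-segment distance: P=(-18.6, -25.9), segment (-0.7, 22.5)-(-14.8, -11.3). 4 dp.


Project P onto AB: t = 1 (clamped to [0,1])
Closest point on segment: (-14.8, -11.3)
Distance: 15.0864

15.0864


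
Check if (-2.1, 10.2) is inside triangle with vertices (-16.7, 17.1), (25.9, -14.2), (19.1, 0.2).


Cross products: AB x AP = 163.04, BC x BP = 237.28, CA x CP = 0.28
All same sign? yes

Yes, inside


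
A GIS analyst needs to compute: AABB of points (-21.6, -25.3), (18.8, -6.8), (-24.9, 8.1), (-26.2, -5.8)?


x range: [-26.2, 18.8]
y range: [-25.3, 8.1]
Bounding box: (-26.2,-25.3) to (18.8,8.1)

(-26.2,-25.3) to (18.8,8.1)


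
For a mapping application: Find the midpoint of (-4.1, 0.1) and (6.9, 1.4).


M = (((-4.1)+6.9)/2, (0.1+1.4)/2)
= (1.4, 0.75)

(1.4, 0.75)


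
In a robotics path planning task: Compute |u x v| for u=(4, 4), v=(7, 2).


|u x v| = |4*2 - 4*7|
= |8 - 28| = 20

20


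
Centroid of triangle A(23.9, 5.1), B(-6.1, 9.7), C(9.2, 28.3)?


Centroid = ((x_A+x_B+x_C)/3, (y_A+y_B+y_C)/3)
= ((23.9+(-6.1)+9.2)/3, (5.1+9.7+28.3)/3)
= (9, 14.3667)

(9, 14.3667)


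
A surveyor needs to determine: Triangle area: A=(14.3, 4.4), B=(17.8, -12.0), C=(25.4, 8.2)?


Area = |x_A(y_B-y_C) + x_B(y_C-y_A) + x_C(y_A-y_B)|/2
= |(-288.86) + 67.64 + 416.56|/2
= 195.34/2 = 97.67

97.67


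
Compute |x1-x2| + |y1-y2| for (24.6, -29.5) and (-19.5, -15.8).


|24.6-(-19.5)| + |(-29.5)-(-15.8)| = 44.1 + 13.7 = 57.8

57.8


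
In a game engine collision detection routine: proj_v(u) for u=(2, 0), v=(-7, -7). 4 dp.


u.v = -14, |v| = sqrt(98) = 9.8995
Scalar projection = u.v / |v| = -14 / sqrt(98) = -1.4142

-1.4142


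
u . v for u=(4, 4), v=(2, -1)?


u . v = u_x*v_x + u_y*v_y = 4*2 + 4*(-1)
= 8 + (-4) = 4

4


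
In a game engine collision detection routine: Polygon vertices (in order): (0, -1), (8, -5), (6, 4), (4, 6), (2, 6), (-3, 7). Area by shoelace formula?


Shoelace sum: (0*(-5) - 8*(-1)) + (8*4 - 6*(-5)) + (6*6 - 4*4) + (4*6 - 2*6) + (2*7 - (-3)*6) + ((-3)*(-1) - 0*7)
= 137
Area = |137|/2 = 68.5

68.5


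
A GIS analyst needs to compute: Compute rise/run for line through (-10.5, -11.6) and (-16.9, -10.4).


slope = (y2-y1)/(x2-x1) = ((-10.4)-(-11.6))/((-16.9)-(-10.5)) = 1.2/(-6.4) = -0.1875

-0.1875


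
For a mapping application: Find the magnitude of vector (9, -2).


|u| = sqrt(9^2 + (-2)^2) = sqrt(85) = 9.2195

9.2195


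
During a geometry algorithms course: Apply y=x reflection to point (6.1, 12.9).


Reflection over y=x: (x,y) -> (y,x)
(6.1, 12.9) -> (12.9, 6.1)

(12.9, 6.1)


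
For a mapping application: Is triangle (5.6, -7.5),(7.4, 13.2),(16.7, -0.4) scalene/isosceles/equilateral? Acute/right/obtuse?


Side lengths squared: AB^2=431.73, BC^2=271.45, CA^2=173.62
Sorted: [173.62, 271.45, 431.73]
By sides: Scalene, By angles: Acute

Scalene, Acute


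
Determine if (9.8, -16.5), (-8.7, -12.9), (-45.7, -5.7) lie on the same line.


Cross product: ((-8.7)-9.8)*((-5.7)-(-16.5)) - ((-12.9)-(-16.5))*((-45.7)-9.8)
= 0

Yes, collinear


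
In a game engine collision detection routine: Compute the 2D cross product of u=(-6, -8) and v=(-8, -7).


u x v = u_x*v_y - u_y*v_x = (-6)*(-7) - (-8)*(-8)
= 42 - 64 = -22

-22


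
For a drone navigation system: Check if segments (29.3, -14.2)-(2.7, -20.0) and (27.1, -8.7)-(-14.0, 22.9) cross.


Cross products: d1=156.53, d2=1235.47, d3=-159.06, d4=-1238
d1*d2 < 0 and d3*d4 < 0? no

No, they don't intersect


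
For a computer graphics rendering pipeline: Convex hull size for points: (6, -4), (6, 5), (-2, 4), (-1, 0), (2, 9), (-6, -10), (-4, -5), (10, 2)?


Convex hull vertices (CCW): (-6, -10), (6, -4), (10, 2), (2, 9), (-2, 4)
Count = 5

5


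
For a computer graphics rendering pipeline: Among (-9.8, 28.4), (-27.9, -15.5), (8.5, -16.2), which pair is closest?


d(P0,P1) = 47.4849, d(P0,P2) = 48.2084, d(P1,P2) = 36.4067
Closest: P1 and P2

Closest pair: (-27.9, -15.5) and (8.5, -16.2), distance = 36.4067


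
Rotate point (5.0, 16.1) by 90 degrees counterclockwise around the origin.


90° CCW: (x,y) -> (-y, x)
(5,16.1) -> (-16.1, 5)

(-16.1, 5)


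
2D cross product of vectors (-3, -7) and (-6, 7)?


u x v = u_x*v_y - u_y*v_x = (-3)*7 - (-7)*(-6)
= (-21) - 42 = -63

-63


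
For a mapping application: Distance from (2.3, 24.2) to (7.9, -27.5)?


dx=5.6, dy=-51.7
d^2 = 5.6^2 + (-51.7)^2 = 2704.25
d = sqrt(2704.25) = 52.0024

52.0024


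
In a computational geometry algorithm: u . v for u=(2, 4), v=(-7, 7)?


u . v = u_x*v_x + u_y*v_y = 2*(-7) + 4*7
= (-14) + 28 = 14

14


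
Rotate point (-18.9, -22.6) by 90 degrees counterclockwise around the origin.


90° CCW: (x,y) -> (-y, x)
(-18.9,-22.6) -> (22.6, -18.9)

(22.6, -18.9)


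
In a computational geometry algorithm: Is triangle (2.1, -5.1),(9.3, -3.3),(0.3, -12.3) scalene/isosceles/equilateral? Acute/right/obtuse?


Side lengths squared: AB^2=55.08, BC^2=162, CA^2=55.08
Sorted: [55.08, 55.08, 162]
By sides: Isosceles, By angles: Obtuse

Isosceles, Obtuse


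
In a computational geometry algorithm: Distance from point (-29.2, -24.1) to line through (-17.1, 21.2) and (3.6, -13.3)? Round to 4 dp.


|cross product| = 1355.16
|line direction| = sqrt(1618.74) = 40.2336
Distance = 1355.16/sqrt(1618.74) = 33.6823

33.6823


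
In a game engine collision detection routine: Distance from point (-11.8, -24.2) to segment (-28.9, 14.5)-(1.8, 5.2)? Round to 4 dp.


Project P onto AB: t = 0.86 (clamped to [0,1])
Closest point on segment: (-2.4993, 6.5024)
Distance: 32.0802

32.0802


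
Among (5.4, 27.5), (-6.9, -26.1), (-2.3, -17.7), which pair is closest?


d(P0,P1) = 54.9932, d(P0,P2) = 45.8512, d(P1,P2) = 9.5771
Closest: P1 and P2

Closest pair: (-6.9, -26.1) and (-2.3, -17.7), distance = 9.5771


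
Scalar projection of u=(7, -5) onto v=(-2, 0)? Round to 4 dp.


u.v = -14, |v| = sqrt(4) = 2
Scalar projection = u.v / |v| = -14 / sqrt(4) = -7

-7


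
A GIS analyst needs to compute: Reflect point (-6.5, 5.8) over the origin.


Reflection over origin: (x,y) -> (-x,-y)
(-6.5, 5.8) -> (6.5, -5.8)

(6.5, -5.8)


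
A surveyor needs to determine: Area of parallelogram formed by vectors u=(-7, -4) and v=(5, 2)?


|u x v| = |(-7)*2 - (-4)*5|
= |(-14) - (-20)| = 6

6


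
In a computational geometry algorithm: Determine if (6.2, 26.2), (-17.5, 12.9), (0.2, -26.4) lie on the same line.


Cross product: ((-17.5)-6.2)*((-26.4)-26.2) - (12.9-26.2)*(0.2-6.2)
= 1166.82

No, not collinear


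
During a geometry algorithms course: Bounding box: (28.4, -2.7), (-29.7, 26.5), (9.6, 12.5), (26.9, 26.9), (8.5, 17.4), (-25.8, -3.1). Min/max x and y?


x range: [-29.7, 28.4]
y range: [-3.1, 26.9]
Bounding box: (-29.7,-3.1) to (28.4,26.9)

(-29.7,-3.1) to (28.4,26.9)


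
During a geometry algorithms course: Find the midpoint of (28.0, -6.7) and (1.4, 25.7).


M = ((28+1.4)/2, ((-6.7)+25.7)/2)
= (14.7, 9.5)

(14.7, 9.5)


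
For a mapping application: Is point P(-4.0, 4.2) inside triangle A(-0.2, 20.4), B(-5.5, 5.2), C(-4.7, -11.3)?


Cross products: AB x AP = 28.1, BC x BP = 23.95, CA x CP = 47.56
All same sign? yes

Yes, inside


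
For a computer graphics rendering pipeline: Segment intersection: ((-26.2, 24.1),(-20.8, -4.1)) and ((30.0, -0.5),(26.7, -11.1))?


Cross products: d1=-676.9, d2=-526.6, d3=1452, d4=1301.7
d1*d2 < 0 and d3*d4 < 0? no

No, they don't intersect


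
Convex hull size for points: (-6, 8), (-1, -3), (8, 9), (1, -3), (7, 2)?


Convex hull vertices (CCW): (-6, 8), (-1, -3), (1, -3), (7, 2), (8, 9)
Count = 5

5


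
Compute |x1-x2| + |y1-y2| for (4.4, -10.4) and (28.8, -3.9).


|4.4-28.8| + |(-10.4)-(-3.9)| = 24.4 + 6.5 = 30.9

30.9


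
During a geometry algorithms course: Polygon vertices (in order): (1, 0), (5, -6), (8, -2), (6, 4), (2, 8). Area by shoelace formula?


Shoelace sum: (1*(-6) - 5*0) + (5*(-2) - 8*(-6)) + (8*4 - 6*(-2)) + (6*8 - 2*4) + (2*0 - 1*8)
= 108
Area = |108|/2 = 54

54


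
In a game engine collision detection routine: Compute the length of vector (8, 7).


|u| = sqrt(8^2 + 7^2) = sqrt(113) = 10.6301

10.6301
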